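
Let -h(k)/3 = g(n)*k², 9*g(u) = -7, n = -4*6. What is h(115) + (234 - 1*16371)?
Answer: 44164/3 ≈ 14721.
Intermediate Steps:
n = -24
g(u) = -7/9 (g(u) = (⅑)*(-7) = -7/9)
h(k) = 7*k²/3 (h(k) = -(-7)*k²/3 = 7*k²/3)
h(115) + (234 - 1*16371) = (7/3)*115² + (234 - 1*16371) = (7/3)*13225 + (234 - 16371) = 92575/3 - 16137 = 44164/3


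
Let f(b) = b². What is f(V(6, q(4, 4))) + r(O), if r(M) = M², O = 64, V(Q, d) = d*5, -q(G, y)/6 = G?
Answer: 18496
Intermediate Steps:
q(G, y) = -6*G
V(Q, d) = 5*d
f(V(6, q(4, 4))) + r(O) = (5*(-6*4))² + 64² = (5*(-24))² + 4096 = (-120)² + 4096 = 14400 + 4096 = 18496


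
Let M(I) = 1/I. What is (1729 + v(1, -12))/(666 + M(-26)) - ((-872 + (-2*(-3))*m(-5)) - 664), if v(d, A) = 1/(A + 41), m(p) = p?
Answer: 787647102/502135 ≈ 1568.6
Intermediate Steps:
v(d, A) = 1/(41 + A)
(1729 + v(1, -12))/(666 + M(-26)) - ((-872 + (-2*(-3))*m(-5)) - 664) = (1729 + 1/(41 - 12))/(666 + 1/(-26)) - ((-872 - 2*(-3)*(-5)) - 664) = (1729 + 1/29)/(666 - 1/26) - ((-872 + 6*(-5)) - 664) = (1729 + 1/29)/(17315/26) - ((-872 - 30) - 664) = (50142/29)*(26/17315) - (-902 - 664) = 1303692/502135 - 1*(-1566) = 1303692/502135 + 1566 = 787647102/502135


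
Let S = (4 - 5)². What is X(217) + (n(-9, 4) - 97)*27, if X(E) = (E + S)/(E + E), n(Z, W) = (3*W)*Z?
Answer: -1200986/217 ≈ -5534.5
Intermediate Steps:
n(Z, W) = 3*W*Z
S = 1 (S = (-1)² = 1)
X(E) = (1 + E)/(2*E) (X(E) = (E + 1)/(E + E) = (1 + E)/((2*E)) = (1 + E)*(1/(2*E)) = (1 + E)/(2*E))
X(217) + (n(-9, 4) - 97)*27 = (½)*(1 + 217)/217 + (3*4*(-9) - 97)*27 = (½)*(1/217)*218 + (-108 - 97)*27 = 109/217 - 205*27 = 109/217 - 5535 = -1200986/217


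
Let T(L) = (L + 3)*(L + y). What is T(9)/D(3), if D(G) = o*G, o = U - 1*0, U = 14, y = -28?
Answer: -38/7 ≈ -5.4286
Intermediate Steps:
o = 14 (o = 14 - 1*0 = 14 + 0 = 14)
D(G) = 14*G
T(L) = (-28 + L)*(3 + L) (T(L) = (L + 3)*(L - 28) = (3 + L)*(-28 + L) = (-28 + L)*(3 + L))
T(9)/D(3) = (-84 + 9² - 25*9)/((14*3)) = (-84 + 81 - 225)/42 = -228*1/42 = -38/7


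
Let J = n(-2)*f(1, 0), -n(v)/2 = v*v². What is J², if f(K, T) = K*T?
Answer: 0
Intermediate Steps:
n(v) = -2*v³ (n(v) = -2*v*v² = -2*v³)
J = 0 (J = (-2*(-2)³)*(1*0) = -2*(-8)*0 = 16*0 = 0)
J² = 0² = 0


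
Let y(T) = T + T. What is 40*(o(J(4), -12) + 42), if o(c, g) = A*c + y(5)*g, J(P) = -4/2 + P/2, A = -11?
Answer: -3120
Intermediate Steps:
J(P) = -2 + P/2 (J(P) = -4*½ + P*(½) = -2 + P/2)
y(T) = 2*T
o(c, g) = -11*c + 10*g (o(c, g) = -11*c + (2*5)*g = -11*c + 10*g)
40*(o(J(4), -12) + 42) = 40*((-11*(-2 + (½)*4) + 10*(-12)) + 42) = 40*((-11*(-2 + 2) - 120) + 42) = 40*((-11*0 - 120) + 42) = 40*((0 - 120) + 42) = 40*(-120 + 42) = 40*(-78) = -3120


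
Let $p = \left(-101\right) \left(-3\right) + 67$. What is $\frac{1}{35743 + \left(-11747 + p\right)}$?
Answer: $\frac{1}{24366} \approx 4.1041 \cdot 10^{-5}$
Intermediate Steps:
$p = 370$ ($p = 303 + 67 = 370$)
$\frac{1}{35743 + \left(-11747 + p\right)} = \frac{1}{35743 + \left(-11747 + 370\right)} = \frac{1}{35743 - 11377} = \frac{1}{24366}$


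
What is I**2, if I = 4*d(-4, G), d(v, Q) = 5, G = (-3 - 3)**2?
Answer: 400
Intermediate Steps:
G = 36 (G = (-6)**2 = 36)
I = 20 (I = 4*5 = 20)
I**2 = 20**2 = 400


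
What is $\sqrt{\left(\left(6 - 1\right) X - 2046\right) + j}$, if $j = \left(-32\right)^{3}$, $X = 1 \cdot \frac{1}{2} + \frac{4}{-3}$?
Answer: $\frac{i \sqrt{1253454}}{6} \approx 186.6 i$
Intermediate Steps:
$X = - \frac{5}{6}$ ($X = 1 \cdot \frac{1}{2} + 4 \left(- \frac{1}{3}\right) = \frac{1}{2} - \frac{4}{3} = - \frac{5}{6} \approx -0.83333$)
$j = -32768$
$\sqrt{\left(\left(6 - 1\right) X - 2046\right) + j} = \sqrt{\left(\left(6 - 1\right) \left(- \frac{5}{6}\right) - 2046\right) - 32768} = \sqrt{\left(5 \left(- \frac{5}{6}\right) - 2046\right) - 32768} = \sqrt{\left(- \frac{25}{6} - 2046\right) - 32768} = \sqrt{- \frac{12301}{6} - 32768} = \sqrt{- \frac{208909}{6}} = \frac{i \sqrt{1253454}}{6}$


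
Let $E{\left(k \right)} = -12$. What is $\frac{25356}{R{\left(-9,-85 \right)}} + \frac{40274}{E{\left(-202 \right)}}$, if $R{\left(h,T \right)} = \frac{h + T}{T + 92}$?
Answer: $- \frac{1478915}{282} \approx -5244.4$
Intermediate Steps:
$R{\left(h,T \right)} = \frac{T + h}{92 + T}$
$\frac{25356}{R{\left(-9,-85 \right)}} + \frac{40274}{E{\left(-202 \right)}} = \frac{25356}{\frac{1}{92 - 85} \left(-85 - 9\right)} + \frac{40274}{-12} = \frac{25356}{\frac{1}{7} \left(-94\right)} + 40274 \left(- \frac{1}{12}\right) = \frac{25356}{\frac{1}{7} \left(-94\right)} - \frac{20137}{6} = \frac{25356}{- \frac{94}{7}} - \frac{20137}{6} = 25356 \left(- \frac{7}{94}\right) - \frac{20137}{6} = - \frac{88746}{47} - \frac{20137}{6} = - \frac{1478915}{282}$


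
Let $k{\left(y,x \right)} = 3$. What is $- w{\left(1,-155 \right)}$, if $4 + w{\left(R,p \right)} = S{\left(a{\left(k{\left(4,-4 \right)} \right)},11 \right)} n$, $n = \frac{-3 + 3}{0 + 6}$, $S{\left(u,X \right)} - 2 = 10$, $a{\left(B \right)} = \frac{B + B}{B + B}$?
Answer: $4$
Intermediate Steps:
$a{\left(B \right)} = 1$ ($a{\left(B \right)} = \frac{2 B}{2 B} = 2 B \frac{1}{2 B} = 1$)
$S{\left(u,X \right)} = 12$ ($S{\left(u,X \right)} = 2 + 10 = 12$)
$n = 0$ ($n = \frac{0}{6} = 0 \cdot \frac{1}{6} = 0$)
$w{\left(R,p \right)} = -4$ ($w{\left(R,p \right)} = -4 + 12 \cdot 0 = -4 + 0 = -4$)
$- w{\left(1,-155 \right)} = \left(-1\right) \left(-4\right) = 4$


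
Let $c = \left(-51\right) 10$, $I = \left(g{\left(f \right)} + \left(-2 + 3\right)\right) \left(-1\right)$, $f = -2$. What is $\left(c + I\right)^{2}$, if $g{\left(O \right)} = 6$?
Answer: $267289$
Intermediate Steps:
$I = -7$ ($I = \left(6 + \left(-2 + 3\right)\right) \left(-1\right) = \left(6 + 1\right) \left(-1\right) = 7 \left(-1\right) = -7$)
$c = -510$
$\left(c + I\right)^{2} = \left(-510 - 7\right)^{2} = \left(-517\right)^{2} = 267289$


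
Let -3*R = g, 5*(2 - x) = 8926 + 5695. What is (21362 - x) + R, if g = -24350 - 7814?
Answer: 525083/15 ≈ 35006.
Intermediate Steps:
g = -32164
x = -14611/5 (x = 2 - (8926 + 5695)/5 = 2 - ⅕*14621 = 2 - 14621/5 = -14611/5 ≈ -2922.2)
R = 32164/3 (R = -⅓*(-32164) = 32164/3 ≈ 10721.)
(21362 - x) + R = (21362 - 1*(-14611/5)) + 32164/3 = (21362 + 14611/5) + 32164/3 = 121421/5 + 32164/3 = 525083/15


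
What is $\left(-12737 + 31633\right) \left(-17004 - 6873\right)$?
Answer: $-451179792$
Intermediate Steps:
$\left(-12737 + 31633\right) \left(-17004 - 6873\right) = 18896 \left(-23877\right) = -451179792$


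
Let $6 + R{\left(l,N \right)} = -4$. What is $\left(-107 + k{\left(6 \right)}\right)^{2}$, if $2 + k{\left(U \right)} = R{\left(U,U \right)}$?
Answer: $14161$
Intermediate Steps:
$R{\left(l,N \right)} = -10$ ($R{\left(l,N \right)} = -6 - 4 = -10$)
$k{\left(U \right)} = -12$ ($k{\left(U \right)} = -2 - 10 = -12$)
$\left(-107 + k{\left(6 \right)}\right)^{2} = \left(-107 - 12\right)^{2} = \left(-119\right)^{2} = 14161$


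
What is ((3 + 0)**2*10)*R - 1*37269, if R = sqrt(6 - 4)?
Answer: -37269 + 90*sqrt(2) ≈ -37142.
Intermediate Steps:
R = sqrt(2) ≈ 1.4142
((3 + 0)**2*10)*R - 1*37269 = ((3 + 0)**2*10)*sqrt(2) - 1*37269 = (3**2*10)*sqrt(2) - 37269 = (9*10)*sqrt(2) - 37269 = 90*sqrt(2) - 37269 = -37269 + 90*sqrt(2)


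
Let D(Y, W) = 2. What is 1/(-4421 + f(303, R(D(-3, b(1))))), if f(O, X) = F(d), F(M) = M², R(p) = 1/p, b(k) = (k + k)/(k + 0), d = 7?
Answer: -1/4372 ≈ -0.00022873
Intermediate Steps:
b(k) = 2 (b(k) = (2*k)/k = 2)
f(O, X) = 49 (f(O, X) = 7² = 49)
1/(-4421 + f(303, R(D(-3, b(1))))) = 1/(-4421 + 49) = 1/(-4372) = -1/4372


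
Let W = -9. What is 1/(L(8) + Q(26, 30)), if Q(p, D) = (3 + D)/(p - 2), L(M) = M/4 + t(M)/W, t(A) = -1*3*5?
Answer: 24/121 ≈ 0.19835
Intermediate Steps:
t(A) = -15 (t(A) = -3*5 = -15)
L(M) = 5/3 + M/4 (L(M) = M/4 - 15/(-9) = M*(¼) - 15*(-⅑) = M/4 + 5/3 = 5/3 + M/4)
Q(p, D) = (3 + D)/(-2 + p)
1/(L(8) + Q(26, 30)) = 1/((5/3 + (¼)*8) + (3 + 30)/(-2 + 26)) = 1/((5/3 + 2) + 33/24) = 1/(11/3 + (1/24)*33) = 1/(11/3 + 11/8) = 1/(121/24) = 24/121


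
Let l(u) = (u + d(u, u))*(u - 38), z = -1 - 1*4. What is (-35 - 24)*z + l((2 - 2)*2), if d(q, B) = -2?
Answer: 371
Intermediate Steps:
z = -5 (z = -1 - 4 = -5)
l(u) = (-38 + u)*(-2 + u) (l(u) = (u - 2)*(u - 38) = (-2 + u)*(-38 + u) = (-38 + u)*(-2 + u))
(-35 - 24)*z + l((2 - 2)*2) = (-35 - 24)*(-5) + (76 + ((2 - 2)*2)² - 40*(2 - 2)*2) = -59*(-5) + (76 + (0*2)² - 0*2) = 295 + (76 + 0² - 40*0) = 295 + (76 + 0 + 0) = 295 + 76 = 371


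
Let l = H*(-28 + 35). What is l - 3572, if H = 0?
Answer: -3572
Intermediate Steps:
l = 0 (l = 0*(-28 + 35) = 0*7 = 0)
l - 3572 = 0 - 3572 = -3572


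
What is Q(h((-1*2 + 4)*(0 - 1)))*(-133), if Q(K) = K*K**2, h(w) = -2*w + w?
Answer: -1064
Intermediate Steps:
h(w) = -w
Q(K) = K**3
Q(h((-1*2 + 4)*(0 - 1)))*(-133) = (-(-1*2 + 4)*(0 - 1))**3*(-133) = (-(-2 + 4)*(-1))**3*(-133) = (-2*(-1))**3*(-133) = (-1*(-2))**3*(-133) = 2**3*(-133) = 8*(-133) = -1064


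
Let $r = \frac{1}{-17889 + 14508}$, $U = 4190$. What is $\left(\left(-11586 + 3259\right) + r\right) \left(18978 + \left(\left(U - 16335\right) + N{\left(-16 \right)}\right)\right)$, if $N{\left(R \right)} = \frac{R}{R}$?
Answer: $- \frac{64133873464}{1127} \approx -5.6907 \cdot 10^{7}$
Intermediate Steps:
$N{\left(R \right)} = 1$
$r = - \frac{1}{3381}$ ($r = \frac{1}{-3381} = - \frac{1}{3381} \approx -0.00029577$)
$\left(\left(-11586 + 3259\right) + r\right) \left(18978 + \left(\left(U - 16335\right) + N{\left(-16 \right)}\right)\right) = \left(\left(-11586 + 3259\right) - \frac{1}{3381}\right) \left(18978 + \left(\left(4190 - 16335\right) + 1\right)\right) = \left(-8327 - \frac{1}{3381}\right) \left(18978 + \left(-12145 + 1\right)\right) = - \frac{28153588 \left(18978 - 12144\right)}{3381} = \left(- \frac{28153588}{3381}\right) 6834 = - \frac{64133873464}{1127}$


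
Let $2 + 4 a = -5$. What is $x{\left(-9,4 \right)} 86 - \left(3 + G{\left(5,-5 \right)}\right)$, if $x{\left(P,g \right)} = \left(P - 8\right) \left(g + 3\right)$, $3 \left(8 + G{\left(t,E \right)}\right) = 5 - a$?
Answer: $- \frac{40925}{4} \approx -10231.0$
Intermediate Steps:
$a = - \frac{7}{4}$ ($a = - \frac{1}{2} + \frac{1}{4} \left(-5\right) = - \frac{1}{2} - \frac{5}{4} = - \frac{7}{4} \approx -1.75$)
$G{\left(t,E \right)} = - \frac{23}{4}$ ($G{\left(t,E \right)} = -8 + \frac{5 - - \frac{7}{4}}{3} = -8 + \frac{5 + \frac{7}{4}}{3} = -8 + \frac{1}{3} \cdot \frac{27}{4} = -8 + \frac{9}{4} = - \frac{23}{4}$)
$x{\left(P,g \right)} = \left(-8 + P\right) \left(3 + g\right)$
$x{\left(-9,4 \right)} 86 - \left(3 + G{\left(5,-5 \right)}\right) = \left(-24 - 32 + 3 \left(-9\right) - 36\right) 86 - - \frac{11}{4} = \left(-24 - 32 - 27 - 36\right) 86 + \left(-3 + \frac{23}{4}\right) = \left(-119\right) 86 + \frac{11}{4} = -10234 + \frac{11}{4} = - \frac{40925}{4}$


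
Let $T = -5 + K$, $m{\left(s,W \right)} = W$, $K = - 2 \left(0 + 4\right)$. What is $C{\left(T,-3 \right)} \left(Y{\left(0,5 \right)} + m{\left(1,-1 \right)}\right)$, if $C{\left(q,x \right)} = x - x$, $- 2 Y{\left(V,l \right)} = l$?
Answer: $0$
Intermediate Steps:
$K = -8$ ($K = \left(-2\right) 4 = -8$)
$T = -13$ ($T = -5 - 8 = -13$)
$Y{\left(V,l \right)} = - \frac{l}{2}$
$C{\left(q,x \right)} = 0$
$C{\left(T,-3 \right)} \left(Y{\left(0,5 \right)} + m{\left(1,-1 \right)}\right) = 0 \left(\left(- \frac{1}{2}\right) 5 - 1\right) = 0 \left(- \frac{5}{2} - 1\right) = 0 \left(- \frac{7}{2}\right) = 0$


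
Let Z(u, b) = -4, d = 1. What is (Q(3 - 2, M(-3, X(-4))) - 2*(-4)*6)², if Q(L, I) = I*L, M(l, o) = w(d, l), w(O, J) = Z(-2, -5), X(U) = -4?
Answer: 1936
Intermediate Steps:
w(O, J) = -4
M(l, o) = -4
(Q(3 - 2, M(-3, X(-4))) - 2*(-4)*6)² = (-4*(3 - 2) - 2*(-4)*6)² = (-4*1 + 8*6)² = (-4 + 48)² = 44² = 1936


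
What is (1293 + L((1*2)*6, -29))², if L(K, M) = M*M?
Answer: 4553956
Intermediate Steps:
L(K, M) = M²
(1293 + L((1*2)*6, -29))² = (1293 + (-29)²)² = (1293 + 841)² = 2134² = 4553956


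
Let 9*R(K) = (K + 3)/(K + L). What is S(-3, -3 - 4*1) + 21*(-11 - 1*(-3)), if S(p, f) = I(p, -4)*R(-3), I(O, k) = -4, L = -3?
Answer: -168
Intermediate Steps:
R(K) = (3 + K)/(9*(-3 + K)) (R(K) = ((K + 3)/(K - 3))/9 = ((3 + K)/(-3 + K))/9 = (3 + K)/(9*(-3 + K)))
S(p, f) = 0 (S(p, f) = -4*(3 - 3)/(9*(-3 - 3)) = -4*0/(9*(-6)) = -4*(-1)*0/(9*6) = -4*0 = 0)
S(-3, -3 - 4*1) + 21*(-11 - 1*(-3)) = 0 + 21*(-11 - 1*(-3)) = 0 + 21*(-11 + 3) = 0 + 21*(-8) = 0 - 168 = -168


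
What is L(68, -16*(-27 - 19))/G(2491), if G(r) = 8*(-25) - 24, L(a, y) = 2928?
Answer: -183/14 ≈ -13.071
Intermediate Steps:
G(r) = -224 (G(r) = -200 - 24 = -224)
L(68, -16*(-27 - 19))/G(2491) = 2928/(-224) = 2928*(-1/224) = -183/14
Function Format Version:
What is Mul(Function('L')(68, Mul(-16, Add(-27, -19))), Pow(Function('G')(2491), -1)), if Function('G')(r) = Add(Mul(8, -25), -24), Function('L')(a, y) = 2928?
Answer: Rational(-183, 14) ≈ -13.071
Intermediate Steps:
Function('G')(r) = -224 (Function('G')(r) = Add(-200, -24) = -224)
Mul(Function('L')(68, Mul(-16, Add(-27, -19))), Pow(Function('G')(2491), -1)) = Mul(2928, Pow(-224, -1)) = Mul(2928, Rational(-1, 224)) = Rational(-183, 14)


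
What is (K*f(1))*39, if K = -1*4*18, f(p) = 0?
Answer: 0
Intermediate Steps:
K = -72 (K = -4*18 = -72)
(K*f(1))*39 = -72*0*39 = 0*39 = 0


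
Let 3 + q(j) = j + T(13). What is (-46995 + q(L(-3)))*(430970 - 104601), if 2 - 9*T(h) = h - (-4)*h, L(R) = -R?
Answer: -15339995738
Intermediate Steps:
T(h) = 2/9 - 5*h/9 (T(h) = 2/9 - (h - (-4)*h)/9 = 2/9 - (h + 4*h)/9 = 2/9 - 5*h/9)
q(j) = -10 + j (q(j) = -3 + (j + (2/9 - 5/9*13)) = -3 + (j + (2/9 - 65/9)) = -3 + (j - 7) = -3 + (-7 + j) = -10 + j)
(-46995 + q(L(-3)))*(430970 - 104601) = (-46995 + (-10 - 1*(-3)))*(430970 - 104601) = (-46995 + (-10 + 3))*326369 = (-46995 - 7)*326369 = -47002*326369 = -15339995738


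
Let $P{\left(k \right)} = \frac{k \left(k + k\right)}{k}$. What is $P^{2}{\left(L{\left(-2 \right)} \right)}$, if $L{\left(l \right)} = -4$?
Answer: $64$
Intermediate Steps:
$P{\left(k \right)} = 2 k$ ($P{\left(k \right)} = \frac{k 2 k}{k} = \frac{2 k^{2}}{k} = 2 k$)
$P^{2}{\left(L{\left(-2 \right)} \right)} = \left(2 \left(-4\right)\right)^{2} = \left(-8\right)^{2} = 64$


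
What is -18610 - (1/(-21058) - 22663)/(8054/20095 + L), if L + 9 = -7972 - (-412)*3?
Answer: -53123424089061205/2854048038818 ≈ -18613.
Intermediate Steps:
L = -6745 (L = -9 + (-7972 - (-412)*3) = -9 + (-7972 - 1*(-1236)) = -9 + (-7972 + 1236) = -9 - 6736 = -6745)
-18610 - (1/(-21058) - 22663)/(8054/20095 + L) = -18610 - (1/(-21058) - 22663)/(8054/20095 - 6745) = -18610 - (-1/21058 - 22663)/(8054*(1/20095) - 6745) = -18610 - (-477237455)/(21058*(8054/20095 - 6745)) = -18610 - (-477237455)/(21058*(-135532721/20095)) = -18610 - (-477237455)*(-20095)/(21058*135532721) = -18610 - 1*9590086658225/2854048038818 = -18610 - 9590086658225/2854048038818 = -53123424089061205/2854048038818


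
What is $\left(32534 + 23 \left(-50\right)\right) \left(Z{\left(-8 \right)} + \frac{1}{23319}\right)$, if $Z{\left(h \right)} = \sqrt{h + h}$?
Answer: $\frac{31384}{23319} + 125536 i \approx 1.3459 + 1.2554 \cdot 10^{5} i$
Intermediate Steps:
$Z{\left(h \right)} = \sqrt{2} \sqrt{h}$ ($Z{\left(h \right)} = \sqrt{2 h} = \sqrt{2} \sqrt{h}$)
$\left(32534 + 23 \left(-50\right)\right) \left(Z{\left(-8 \right)} + \frac{1}{23319}\right) = \left(32534 + 23 \left(-50\right)\right) \left(\sqrt{2} \sqrt{-8} + \frac{1}{23319}\right) = \left(32534 - 1150\right) \left(\sqrt{2} \cdot 2 i \sqrt{2} + \frac{1}{23319}\right) = 31384 \left(4 i + \frac{1}{23319}\right) = 31384 \left(\frac{1}{23319} + 4 i\right) = \frac{31384}{23319} + 125536 i$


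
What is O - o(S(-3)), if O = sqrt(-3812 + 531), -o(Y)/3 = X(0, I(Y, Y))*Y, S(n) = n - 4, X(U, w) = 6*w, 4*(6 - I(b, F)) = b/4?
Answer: -6489/8 + I*sqrt(3281) ≈ -811.13 + 57.28*I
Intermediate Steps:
I(b, F) = 6 - b/16 (I(b, F) = 6 - b/(4*4) = 6 - b/16)
S(n) = -4 + n
o(Y) = -3*Y*(36 - 3*Y/8) (o(Y) = -3*6*(6 - Y/16)*Y = -3*(36 - 3*Y/8)*Y = -3*Y*(36 - 3*Y/8))
O = I*sqrt(3281) (O = sqrt(-3281) = I*sqrt(3281) ≈ 57.28*I)
O - o(S(-3)) = I*sqrt(3281) - 9*(-4 - 3)*(-96 + (-4 - 3))/8 = I*sqrt(3281) - 9*(-7)*(-96 - 7)/8 = I*sqrt(3281) - 9*(-7)*(-103)/8 = I*sqrt(3281) - 1*6489/8 = I*sqrt(3281) - 6489/8 = -6489/8 + I*sqrt(3281)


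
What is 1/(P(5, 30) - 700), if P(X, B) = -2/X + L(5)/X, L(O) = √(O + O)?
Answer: -8755/6131997 - 5*√10/12263994 ≈ -0.0014290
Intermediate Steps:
L(O) = √2*√O (L(O) = √(2*O) = √2*√O)
P(X, B) = -2/X + √10/X (P(X, B) = -2/X + (√2*√5)/X = -2/X + √10/X)
1/(P(5, 30) - 700) = 1/((-2 + √10)/5 - 700) = 1/((-⅖ + √10/5) - 700) = 1/(-3502/5 + √10/5)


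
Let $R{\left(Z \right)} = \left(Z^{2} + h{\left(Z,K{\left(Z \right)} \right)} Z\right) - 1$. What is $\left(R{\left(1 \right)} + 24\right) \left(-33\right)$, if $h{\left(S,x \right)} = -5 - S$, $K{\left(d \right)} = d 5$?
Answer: $-594$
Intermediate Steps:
$K{\left(d \right)} = 5 d$
$R{\left(Z \right)} = -1 + Z^{2} + Z \left(-5 - Z\right)$ ($R{\left(Z \right)} = \left(Z^{2} + \left(-5 - Z\right) Z\right) - 1 = \left(Z^{2} + Z \left(-5 - Z\right)\right) - 1 = -1 + Z^{2} + Z \left(-5 - Z\right)$)
$\left(R{\left(1 \right)} + 24\right) \left(-33\right) = \left(\left(-1 - 5\right) + 24\right) \left(-33\right) = \left(-6 + 24\right) \left(-33\right) = 18 \left(-33\right) = -594$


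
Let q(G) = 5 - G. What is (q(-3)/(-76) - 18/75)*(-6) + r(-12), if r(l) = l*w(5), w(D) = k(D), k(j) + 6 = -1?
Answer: 40884/475 ≈ 86.072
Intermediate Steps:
k(j) = -7 (k(j) = -6 - 1 = -7)
w(D) = -7
r(l) = -7*l (r(l) = l*(-7) = -7*l)
(q(-3)/(-76) - 18/75)*(-6) + r(-12) = ((5 - 1*(-3))/(-76) - 18/75)*(-6) - 7*(-12) = ((5 + 3)*(-1/76) - 18*1/75)*(-6) + 84 = (8*(-1/76) - 6/25)*(-6) + 84 = (-2/19 - 6/25)*(-6) + 84 = -164/475*(-6) + 84 = 984/475 + 84 = 40884/475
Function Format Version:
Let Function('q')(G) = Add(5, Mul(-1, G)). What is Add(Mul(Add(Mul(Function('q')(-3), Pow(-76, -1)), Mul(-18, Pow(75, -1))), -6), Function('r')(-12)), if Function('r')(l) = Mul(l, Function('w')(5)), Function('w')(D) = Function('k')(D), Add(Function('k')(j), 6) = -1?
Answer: Rational(40884, 475) ≈ 86.072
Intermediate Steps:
Function('k')(j) = -7 (Function('k')(j) = Add(-6, -1) = -7)
Function('w')(D) = -7
Function('r')(l) = Mul(-7, l) (Function('r')(l) = Mul(l, -7) = Mul(-7, l))
Add(Mul(Add(Mul(Function('q')(-3), Pow(-76, -1)), Mul(-18, Pow(75, -1))), -6), Function('r')(-12)) = Add(Mul(Add(Mul(Add(5, Mul(-1, -3)), Pow(-76, -1)), Mul(-18, Pow(75, -1))), -6), Mul(-7, -12)) = Add(Mul(Add(Mul(Add(5, 3), Rational(-1, 76)), Mul(-18, Rational(1, 75))), -6), 84) = Add(Mul(Add(Mul(8, Rational(-1, 76)), Rational(-6, 25)), -6), 84) = Add(Mul(Add(Rational(-2, 19), Rational(-6, 25)), -6), 84) = Add(Mul(Rational(-164, 475), -6), 84) = Add(Rational(984, 475), 84) = Rational(40884, 475)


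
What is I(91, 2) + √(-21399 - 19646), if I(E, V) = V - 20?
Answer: -18 + I*√41045 ≈ -18.0 + 202.6*I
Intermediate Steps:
I(E, V) = -20 + V
I(91, 2) + √(-21399 - 19646) = (-20 + 2) + √(-21399 - 19646) = -18 + √(-41045) = -18 + I*√41045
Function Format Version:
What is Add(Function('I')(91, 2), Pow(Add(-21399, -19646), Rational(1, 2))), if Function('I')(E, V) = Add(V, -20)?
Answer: Add(-18, Mul(I, Pow(41045, Rational(1, 2)))) ≈ Add(-18.000, Mul(202.60, I))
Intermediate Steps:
Function('I')(E, V) = Add(-20, V)
Add(Function('I')(91, 2), Pow(Add(-21399, -19646), Rational(1, 2))) = Add(Add(-20, 2), Pow(Add(-21399, -19646), Rational(1, 2))) = Add(-18, Pow(-41045, Rational(1, 2))) = Add(-18, Mul(I, Pow(41045, Rational(1, 2))))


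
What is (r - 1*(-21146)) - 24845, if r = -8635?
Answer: -12334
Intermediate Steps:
(r - 1*(-21146)) - 24845 = (-8635 - 1*(-21146)) - 24845 = (-8635 + 21146) - 24845 = 12511 - 24845 = -12334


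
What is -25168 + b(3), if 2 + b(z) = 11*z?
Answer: -25137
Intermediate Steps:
b(z) = -2 + 11*z
-25168 + b(3) = -25168 + (-2 + 11*3) = -25168 + (-2 + 33) = -25168 + 31 = -25137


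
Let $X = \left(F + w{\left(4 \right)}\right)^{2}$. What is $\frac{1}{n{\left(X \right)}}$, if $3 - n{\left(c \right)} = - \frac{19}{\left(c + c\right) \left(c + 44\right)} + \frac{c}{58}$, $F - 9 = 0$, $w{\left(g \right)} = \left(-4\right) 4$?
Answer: $\frac{132153}{285088} \approx 0.46355$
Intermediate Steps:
$w{\left(g \right)} = -16$
$F = 9$ ($F = 9 + 0 = 9$)
$X = 49$ ($X = \left(9 - 16\right)^{2} = \left(-7\right)^{2} = 49$)
$n{\left(c \right)} = 3 - \frac{c}{58} + \frac{19}{2 c \left(44 + c\right)}$ ($n{\left(c \right)} = 3 - \left(- \frac{19}{\left(c + c\right) \left(c + 44\right)} + \frac{c}{58}\right) = 3 - \left(- \frac{19}{2 c \left(44 + c\right)} + c \frac{1}{58}\right) = 3 - \left(- \frac{19}{2 c \left(44 + c\right)} + \frac{c}{58}\right) = 3 - \left(\frac{c}{58} - \frac{19}{2 c \left(44 + c\right)}\right) = 3 - \frac{c}{58} + \frac{19}{2 c \left(44 + c\right)}$)
$\frac{1}{n{\left(X \right)}} = \frac{1}{\frac{1}{58} \cdot \frac{1}{49} \frac{1}{44 + 49} \left(551 - 49^{3} + 130 \cdot 49^{2} + 7656 \cdot 49\right)} = \frac{1}{\frac{1}{58} \cdot \frac{1}{49} \cdot \frac{1}{93} \left(551 - 117649 + 130 \cdot 2401 + 375144\right)} = \frac{1}{\frac{1}{58} \cdot \frac{1}{49} \cdot \frac{1}{93} \left(551 - 117649 + 312130 + 375144\right)} = \frac{1}{\frac{1}{58} \cdot \frac{1}{49} \cdot \frac{1}{93} \cdot 570176} = \frac{1}{\frac{285088}{132153}} = \frac{132153}{285088}$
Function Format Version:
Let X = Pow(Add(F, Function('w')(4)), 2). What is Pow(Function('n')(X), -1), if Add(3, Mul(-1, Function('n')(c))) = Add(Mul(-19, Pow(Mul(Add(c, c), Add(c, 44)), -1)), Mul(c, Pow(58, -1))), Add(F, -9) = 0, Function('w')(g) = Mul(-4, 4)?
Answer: Rational(132153, 285088) ≈ 0.46355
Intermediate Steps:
Function('w')(g) = -16
F = 9 (F = Add(9, 0) = 9)
X = 49 (X = Pow(Add(9, -16), 2) = Pow(-7, 2) = 49)
Function('n')(c) = Add(3, Mul(Rational(-1, 58), c), Mul(Rational(19, 2), Pow(c, -1), Pow(Add(44, c), -1))) (Function('n')(c) = Add(3, Mul(-1, Add(Mul(-19, Pow(Mul(Add(c, c), Add(c, 44)), -1)), Mul(c, Pow(58, -1))))) = Add(3, Mul(-1, Add(Mul(-19, Pow(Mul(Mul(2, c), Add(44, c)), -1)), Mul(c, Rational(1, 58))))) = Add(3, Mul(-1, Add(Mul(-19, Pow(Mul(2, c, Add(44, c)), -1)), Mul(Rational(1, 58), c)))) = Add(3, Mul(-1, Add(Mul(-19, Mul(Rational(1, 2), Pow(c, -1), Pow(Add(44, c), -1))), Mul(Rational(1, 58), c)))) = Add(3, Mul(-1, Add(Mul(Rational(-19, 2), Pow(c, -1), Pow(Add(44, c), -1)), Mul(Rational(1, 58), c)))) = Add(3, Mul(-1, Add(Mul(Rational(1, 58), c), Mul(Rational(-19, 2), Pow(c, -1), Pow(Add(44, c), -1))))) = Add(3, Add(Mul(Rational(-1, 58), c), Mul(Rational(19, 2), Pow(c, -1), Pow(Add(44, c), -1)))) = Add(3, Mul(Rational(-1, 58), c), Mul(Rational(19, 2), Pow(c, -1), Pow(Add(44, c), -1))))
Pow(Function('n')(X), -1) = Pow(Mul(Rational(1, 58), Pow(49, -1), Pow(Add(44, 49), -1), Add(551, Mul(-1, Pow(49, 3)), Mul(130, Pow(49, 2)), Mul(7656, 49))), -1) = Pow(Mul(Rational(1, 58), Rational(1, 49), Pow(93, -1), Add(551, Mul(-1, 117649), Mul(130, 2401), 375144)), -1) = Pow(Mul(Rational(1, 58), Rational(1, 49), Rational(1, 93), Add(551, -117649, 312130, 375144)), -1) = Pow(Mul(Rational(1, 58), Rational(1, 49), Rational(1, 93), 570176), -1) = Pow(Rational(285088, 132153), -1) = Rational(132153, 285088)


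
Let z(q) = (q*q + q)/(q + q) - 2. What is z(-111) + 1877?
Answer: 1820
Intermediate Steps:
z(q) = -2 + (q + q²)/(2*q) (z(q) = (q² + q)/((2*q)) - 2 = (1/(2*q))*(q + q²) - 2 = (q + q²)/(2*q) - 2 = -2 + (q + q²)/(2*q))
z(-111) + 1877 = (-3/2 + (½)*(-111)) + 1877 = (-3/2 - 111/2) + 1877 = -57 + 1877 = 1820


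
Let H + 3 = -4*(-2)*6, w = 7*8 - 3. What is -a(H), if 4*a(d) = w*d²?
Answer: -107325/4 ≈ -26831.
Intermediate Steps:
w = 53 (w = 56 - 3 = 53)
H = 45 (H = -3 - 4*(-2)*6 = -3 + 8*6 = -3 + 48 = 45)
a(d) = 53*d²/4 (a(d) = (53*d²)/4 = 53*d²/4)
-a(H) = -53*45²/4 = -53*2025/4 = -1*107325/4 = -107325/4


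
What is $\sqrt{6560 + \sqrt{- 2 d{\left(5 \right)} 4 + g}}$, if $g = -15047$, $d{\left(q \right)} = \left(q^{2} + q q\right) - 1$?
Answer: $\sqrt{6560 + i \sqrt{15439}} \approx 80.997 + 0.767 i$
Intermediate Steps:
$d{\left(q \right)} = -1 + 2 q^{2}$ ($d{\left(q \right)} = \left(q^{2} + q^{2}\right) - 1 = 2 q^{2} - 1 = -1 + 2 q^{2}$)
$\sqrt{6560 + \sqrt{- 2 d{\left(5 \right)} 4 + g}} = \sqrt{6560 + \sqrt{- 2 \left(-1 + 2 \cdot 5^{2}\right) 4 - 15047}} = \sqrt{6560 + \sqrt{- 2 \left(-1 + 2 \cdot 25\right) 4 - 15047}} = \sqrt{6560 + \sqrt{- 2 \left(-1 + 50\right) 4 - 15047}} = \sqrt{6560 + \sqrt{\left(-2\right) 49 \cdot 4 - 15047}} = \sqrt{6560 + \sqrt{\left(-98\right) 4 - 15047}} = \sqrt{6560 + \sqrt{-392 - 15047}} = \sqrt{6560 + \sqrt{-15439}} = \sqrt{6560 + i \sqrt{15439}}$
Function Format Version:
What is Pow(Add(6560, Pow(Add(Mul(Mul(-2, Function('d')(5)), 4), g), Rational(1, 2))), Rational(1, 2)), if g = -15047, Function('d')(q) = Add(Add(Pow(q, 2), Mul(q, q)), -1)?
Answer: Pow(Add(6560, Mul(I, Pow(15439, Rational(1, 2)))), Rational(1, 2)) ≈ Add(80.997, Mul(0.7670, I))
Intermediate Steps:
Function('d')(q) = Add(-1, Mul(2, Pow(q, 2))) (Function('d')(q) = Add(Add(Pow(q, 2), Pow(q, 2)), -1) = Add(Mul(2, Pow(q, 2)), -1) = Add(-1, Mul(2, Pow(q, 2))))
Pow(Add(6560, Pow(Add(Mul(Mul(-2, Function('d')(5)), 4), g), Rational(1, 2))), Rational(1, 2)) = Pow(Add(6560, Pow(Add(Mul(Mul(-2, Add(-1, Mul(2, Pow(5, 2)))), 4), -15047), Rational(1, 2))), Rational(1, 2)) = Pow(Add(6560, Pow(Add(Mul(Mul(-2, Add(-1, Mul(2, 25))), 4), -15047), Rational(1, 2))), Rational(1, 2)) = Pow(Add(6560, Pow(Add(Mul(Mul(-2, Add(-1, 50)), 4), -15047), Rational(1, 2))), Rational(1, 2)) = Pow(Add(6560, Pow(Add(Mul(Mul(-2, 49), 4), -15047), Rational(1, 2))), Rational(1, 2)) = Pow(Add(6560, Pow(Add(Mul(-98, 4), -15047), Rational(1, 2))), Rational(1, 2)) = Pow(Add(6560, Pow(Add(-392, -15047), Rational(1, 2))), Rational(1, 2)) = Pow(Add(6560, Pow(-15439, Rational(1, 2))), Rational(1, 2)) = Pow(Add(6560, Mul(I, Pow(15439, Rational(1, 2)))), Rational(1, 2))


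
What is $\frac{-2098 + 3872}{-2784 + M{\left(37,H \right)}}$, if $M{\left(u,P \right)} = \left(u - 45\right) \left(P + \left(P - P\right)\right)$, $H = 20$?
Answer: $- \frac{887}{1472} \approx -0.60258$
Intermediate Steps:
$M{\left(u,P \right)} = P \left(-45 + u\right)$ ($M{\left(u,P \right)} = \left(-45 + u\right) \left(P + 0\right) = \left(-45 + u\right) P = P \left(-45 + u\right)$)
$\frac{-2098 + 3872}{-2784 + M{\left(37,H \right)}} = \frac{-2098 + 3872}{-2784 + 20 \left(-45 + 37\right)} = \frac{1774}{-2784 + 20 \left(-8\right)} = \frac{1774}{-2784 - 160} = \frac{1774}{-2944} = 1774 \left(- \frac{1}{2944}\right) = - \frac{887}{1472}$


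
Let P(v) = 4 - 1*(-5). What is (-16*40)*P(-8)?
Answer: -5760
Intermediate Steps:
P(v) = 9 (P(v) = 4 + 5 = 9)
(-16*40)*P(-8) = -16*40*9 = -640*9 = -5760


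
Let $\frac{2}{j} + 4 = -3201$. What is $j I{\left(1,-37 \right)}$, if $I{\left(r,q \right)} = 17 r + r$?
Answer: $- \frac{36}{3205} \approx -0.011232$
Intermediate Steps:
$j = - \frac{2}{3205}$ ($j = \frac{2}{-4 - 3201} = \frac{2}{-3205} = 2 \left(- \frac{1}{3205}\right) = - \frac{2}{3205} \approx -0.00062403$)
$I{\left(r,q \right)} = 18 r$
$j I{\left(1,-37 \right)} = - \frac{2 \cdot 18 \cdot 1}{3205} = \left(- \frac{2}{3205}\right) 18 = - \frac{36}{3205}$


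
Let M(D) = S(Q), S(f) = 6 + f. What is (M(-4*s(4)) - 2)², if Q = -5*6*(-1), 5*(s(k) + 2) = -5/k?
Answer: 1156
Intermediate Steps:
s(k) = -2 - 1/k (s(k) = -2 + (-5/k)/5 = -2 - 1/k)
Q = 30 (Q = -30*(-1) = 30)
M(D) = 36 (M(D) = 6 + 30 = 36)
(M(-4*s(4)) - 2)² = (36 - 2)² = 34² = 1156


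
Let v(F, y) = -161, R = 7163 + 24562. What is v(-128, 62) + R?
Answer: 31564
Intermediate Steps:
R = 31725
v(-128, 62) + R = -161 + 31725 = 31564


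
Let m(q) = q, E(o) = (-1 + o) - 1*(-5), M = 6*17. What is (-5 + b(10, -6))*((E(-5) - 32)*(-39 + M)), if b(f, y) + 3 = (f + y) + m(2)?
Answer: 4158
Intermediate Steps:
M = 102
E(o) = 4 + o (E(o) = (-1 + o) + 5 = 4 + o)
b(f, y) = -1 + f + y (b(f, y) = -3 + ((f + y) + 2) = -3 + (2 + f + y) = -1 + f + y)
(-5 + b(10, -6))*((E(-5) - 32)*(-39 + M)) = (-5 + (-1 + 10 - 6))*(((4 - 5) - 32)*(-39 + 102)) = (-5 + 3)*((-1 - 32)*63) = -(-66)*63 = -2*(-2079) = 4158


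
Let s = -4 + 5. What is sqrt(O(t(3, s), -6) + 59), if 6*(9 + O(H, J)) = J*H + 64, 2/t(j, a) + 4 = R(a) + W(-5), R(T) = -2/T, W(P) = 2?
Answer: sqrt(2202)/6 ≈ 7.8209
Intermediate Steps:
s = 1
t(j, a) = 2/(-2 - 2/a) (t(j, a) = 2/(-4 + (-2/a + 2)) = 2/(-4 + (2 - 2/a)) = 2/(-2 - 2/a))
O(H, J) = 5/3 + H*J/6 (O(H, J) = -9 + (J*H + 64)/6 = -9 + (H*J + 64)/6 = -9 + (64 + H*J)/6 = -9 + (32/3 + H*J/6) = 5/3 + H*J/6)
sqrt(O(t(3, s), -6) + 59) = sqrt((5/3 + (1/6)*(-1*1/(1 + 1))*(-6)) + 59) = sqrt((5/3 + (1/6)*(-1*1/2)*(-6)) + 59) = sqrt((5/3 + (1/6)*(-1*1*1/2)*(-6)) + 59) = sqrt((5/3 + (1/6)*(-1/2)*(-6)) + 59) = sqrt((5/3 + 1/2) + 59) = sqrt(13/6 + 59) = sqrt(367/6) = sqrt(2202)/6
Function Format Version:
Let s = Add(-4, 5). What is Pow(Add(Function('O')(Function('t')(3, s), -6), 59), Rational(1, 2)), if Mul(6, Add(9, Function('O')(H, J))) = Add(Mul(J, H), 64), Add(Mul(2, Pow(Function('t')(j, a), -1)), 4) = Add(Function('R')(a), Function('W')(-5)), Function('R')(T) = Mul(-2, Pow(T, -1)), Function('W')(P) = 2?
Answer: Mul(Rational(1, 6), Pow(2202, Rational(1, 2))) ≈ 7.8209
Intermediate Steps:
s = 1
Function('t')(j, a) = Mul(2, Pow(Add(-2, Mul(-2, Pow(a, -1))), -1)) (Function('t')(j, a) = Mul(2, Pow(Add(-4, Add(Mul(-2, Pow(a, -1)), 2)), -1)) = Mul(2, Pow(Add(-4, Add(2, Mul(-2, Pow(a, -1)))), -1)) = Mul(2, Pow(Add(-2, Mul(-2, Pow(a, -1))), -1)))
Function('O')(H, J) = Add(Rational(5, 3), Mul(Rational(1, 6), H, J)) (Function('O')(H, J) = Add(-9, Mul(Rational(1, 6), Add(Mul(J, H), 64))) = Add(-9, Mul(Rational(1, 6), Add(Mul(H, J), 64))) = Add(-9, Mul(Rational(1, 6), Add(64, Mul(H, J)))) = Add(-9, Add(Rational(32, 3), Mul(Rational(1, 6), H, J))) = Add(Rational(5, 3), Mul(Rational(1, 6), H, J)))
Pow(Add(Function('O')(Function('t')(3, s), -6), 59), Rational(1, 2)) = Pow(Add(Add(Rational(5, 3), Mul(Rational(1, 6), Mul(-1, 1, Pow(Add(1, 1), -1)), -6)), 59), Rational(1, 2)) = Pow(Add(Add(Rational(5, 3), Mul(Rational(1, 6), Mul(-1, 1, Pow(2, -1)), -6)), 59), Rational(1, 2)) = Pow(Add(Add(Rational(5, 3), Mul(Rational(1, 6), Mul(-1, 1, Rational(1, 2)), -6)), 59), Rational(1, 2)) = Pow(Add(Add(Rational(5, 3), Mul(Rational(1, 6), Rational(-1, 2), -6)), 59), Rational(1, 2)) = Pow(Add(Add(Rational(5, 3), Rational(1, 2)), 59), Rational(1, 2)) = Pow(Add(Rational(13, 6), 59), Rational(1, 2)) = Pow(Rational(367, 6), Rational(1, 2)) = Mul(Rational(1, 6), Pow(2202, Rational(1, 2)))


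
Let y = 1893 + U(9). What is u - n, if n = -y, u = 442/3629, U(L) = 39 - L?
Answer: 6979009/3629 ≈ 1923.1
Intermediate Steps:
u = 442/3629 (u = 442*(1/3629) = 442/3629 ≈ 0.12180)
y = 1923 (y = 1893 + (39 - 1*9) = 1893 + (39 - 9) = 1893 + 30 = 1923)
n = -1923 (n = -1*1923 = -1923)
u - n = 442/3629 - 1*(-1923) = 442/3629 + 1923 = 6979009/3629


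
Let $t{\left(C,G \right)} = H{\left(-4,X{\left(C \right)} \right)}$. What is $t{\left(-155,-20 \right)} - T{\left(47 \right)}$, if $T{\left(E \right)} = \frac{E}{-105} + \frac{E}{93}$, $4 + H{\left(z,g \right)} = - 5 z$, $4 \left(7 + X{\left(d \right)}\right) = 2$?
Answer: $\frac{51892}{3255} \approx 15.942$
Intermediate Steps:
$X{\left(d \right)} = - \frac{13}{2}$ ($X{\left(d \right)} = -7 + \frac{1}{4} \cdot 2 = -7 + \frac{1}{2} = - \frac{13}{2}$)
$H{\left(z,g \right)} = -4 - 5 z$
$t{\left(C,G \right)} = 16$ ($t{\left(C,G \right)} = -4 - -20 = -4 + 20 = 16$)
$T{\left(E \right)} = \frac{4 E}{3255}$ ($T{\left(E \right)} = E \left(- \frac{1}{105}\right) + E \frac{1}{93} = - \frac{E}{105} + \frac{E}{93} = \frac{4 E}{3255}$)
$t{\left(-155,-20 \right)} - T{\left(47 \right)} = 16 - \frac{4}{3255} \cdot 47 = 16 - \frac{188}{3255} = \frac{51892}{3255}$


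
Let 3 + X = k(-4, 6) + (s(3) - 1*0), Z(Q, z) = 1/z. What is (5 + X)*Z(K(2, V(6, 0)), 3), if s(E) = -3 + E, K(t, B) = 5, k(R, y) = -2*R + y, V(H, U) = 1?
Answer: 16/3 ≈ 5.3333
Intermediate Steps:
k(R, y) = y - 2*R
X = 11 (X = -3 + ((6 - 2*(-4)) + ((-3 + 3) - 1*0)) = -3 + ((6 + 8) + (0 + 0)) = -3 + (14 + 0) = -3 + 14 = 11)
(5 + X)*Z(K(2, V(6, 0)), 3) = (5 + 11)/3 = 16*(⅓) = 16/3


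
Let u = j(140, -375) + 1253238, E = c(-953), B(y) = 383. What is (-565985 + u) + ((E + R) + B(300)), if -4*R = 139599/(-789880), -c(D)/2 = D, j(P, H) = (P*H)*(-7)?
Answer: 3339745479439/3159520 ≈ 1.0570e+6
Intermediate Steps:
j(P, H) = -7*H*P (j(P, H) = (H*P)*(-7) = -7*H*P)
c(D) = -2*D
R = 139599/3159520 (R = -139599/(4*(-789880)) = -139599*(-1)/(4*789880) = -¼*(-139599/789880) = 139599/3159520 ≈ 0.044184)
E = 1906 (E = -2*(-953) = 1906)
u = 1620738 (u = -7*(-375)*140 + 1253238 = 367500 + 1253238 = 1620738)
(-565985 + u) + ((E + R) + B(300)) = (-565985 + 1620738) + ((1906 + 139599/3159520) + 383) = 1054753 + (6022184719/3159520 + 383) = 1054753 + 7232280879/3159520 = 3339745479439/3159520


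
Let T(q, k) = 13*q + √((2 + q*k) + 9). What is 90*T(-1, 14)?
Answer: -1170 + 90*I*√3 ≈ -1170.0 + 155.88*I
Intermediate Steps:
T(q, k) = √(11 + k*q) + 13*q (T(q, k) = 13*q + √((2 + k*q) + 9) = 13*q + √(11 + k*q) = √(11 + k*q) + 13*q)
90*T(-1, 14) = 90*(√(11 + 14*(-1)) + 13*(-1)) = 90*(√(11 - 14) - 13) = 90*(√(-3) - 13) = 90*(I*√3 - 13) = 90*(-13 + I*√3) = -1170 + 90*I*√3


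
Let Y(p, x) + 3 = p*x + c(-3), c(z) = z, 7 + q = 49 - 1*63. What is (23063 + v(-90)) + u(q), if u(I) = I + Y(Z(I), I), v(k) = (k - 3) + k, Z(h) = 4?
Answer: 22769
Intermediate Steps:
v(k) = -3 + 2*k (v(k) = (-3 + k) + k = -3 + 2*k)
q = -21 (q = -7 + (49 - 1*63) = -7 + (49 - 63) = -7 - 14 = -21)
Y(p, x) = -6 + p*x (Y(p, x) = -3 + (p*x - 3) = -3 + (-3 + p*x) = -6 + p*x)
u(I) = -6 + 5*I (u(I) = I + (-6 + 4*I) = -6 + 5*I)
(23063 + v(-90)) + u(q) = (23063 + (-3 + 2*(-90))) + (-6 + 5*(-21)) = (23063 + (-3 - 180)) + (-6 - 105) = (23063 - 183) - 111 = 22880 - 111 = 22769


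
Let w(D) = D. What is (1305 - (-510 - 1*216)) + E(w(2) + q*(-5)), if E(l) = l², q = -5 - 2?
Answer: 3400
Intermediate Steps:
q = -7
(1305 - (-510 - 1*216)) + E(w(2) + q*(-5)) = (1305 - (-510 - 1*216)) + (2 - 7*(-5))² = (1305 - (-510 - 216)) + (2 + 35)² = (1305 - 1*(-726)) + 37² = (1305 + 726) + 1369 = 2031 + 1369 = 3400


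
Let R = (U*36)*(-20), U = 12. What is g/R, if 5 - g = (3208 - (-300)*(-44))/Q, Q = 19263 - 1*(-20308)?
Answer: -207847/341893440 ≈ -0.00060793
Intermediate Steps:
R = -8640 (R = (12*36)*(-20) = 432*(-20) = -8640)
Q = 39571 (Q = 19263 + 20308 = 39571)
g = 207847/39571 (g = 5 - (3208 - (-300)*(-44))/39571 = 5 - (3208 - 1*13200)/39571 = 5 - (3208 - 13200)/39571 = 5 - (-9992)/39571 = 5 - 1*(-9992/39571) = 5 + 9992/39571 = 207847/39571 ≈ 5.2525)
g/R = (207847/39571)/(-8640) = (207847/39571)*(-1/8640) = -207847/341893440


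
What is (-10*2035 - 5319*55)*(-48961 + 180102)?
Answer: -41033363195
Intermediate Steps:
(-10*2035 - 5319*55)*(-48961 + 180102) = (-20350 - 292545)*131141 = -312895*131141 = -41033363195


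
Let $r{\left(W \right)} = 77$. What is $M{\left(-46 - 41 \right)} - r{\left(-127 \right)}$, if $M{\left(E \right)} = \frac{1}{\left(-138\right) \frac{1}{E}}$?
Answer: $- \frac{3513}{46} \approx -76.37$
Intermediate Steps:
$M{\left(E \right)} = - \frac{E}{138}$
$M{\left(-46 - 41 \right)} - r{\left(-127 \right)} = - \frac{-46 - 41}{138} - 77 = \left(- \frac{1}{138}\right) \left(-87\right) - 77 = \frac{29}{46} - 77 = - \frac{3513}{46}$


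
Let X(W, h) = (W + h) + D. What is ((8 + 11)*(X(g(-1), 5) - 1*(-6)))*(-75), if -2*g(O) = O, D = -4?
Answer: -21375/2 ≈ -10688.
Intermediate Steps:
g(O) = -O/2
X(W, h) = -4 + W + h (X(W, h) = (W + h) - 4 = -4 + W + h)
((8 + 11)*(X(g(-1), 5) - 1*(-6)))*(-75) = ((8 + 11)*((-4 - 1/2*(-1) + 5) - 1*(-6)))*(-75) = (19*((-4 + 1/2 + 5) + 6))*(-75) = (19*(3/2 + 6))*(-75) = (19*(15/2))*(-75) = (285/2)*(-75) = -21375/2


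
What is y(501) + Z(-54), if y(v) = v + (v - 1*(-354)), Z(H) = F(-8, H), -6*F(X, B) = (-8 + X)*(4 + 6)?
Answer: 4148/3 ≈ 1382.7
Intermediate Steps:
F(X, B) = 40/3 - 5*X/3 (F(X, B) = -(-8 + X)*(4 + 6)/6 = -(-8 + X)*10/6 = -(-80 + 10*X)/6 = 40/3 - 5*X/3)
Z(H) = 80/3 (Z(H) = 40/3 - 5/3*(-8) = 40/3 + 40/3 = 80/3)
y(v) = 354 + 2*v (y(v) = v + (v + 354) = v + (354 + v) = 354 + 2*v)
y(501) + Z(-54) = (354 + 2*501) + 80/3 = (354 + 1002) + 80/3 = 1356 + 80/3 = 4148/3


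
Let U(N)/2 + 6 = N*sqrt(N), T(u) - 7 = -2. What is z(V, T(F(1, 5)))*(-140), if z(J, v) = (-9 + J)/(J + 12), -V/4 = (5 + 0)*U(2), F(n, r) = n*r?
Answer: -397355/3169 + 14700*sqrt(2)/3169 ≈ -118.83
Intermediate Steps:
T(u) = 5 (T(u) = 7 - 2 = 5)
U(N) = -12 + 2*N**(3/2) (U(N) = -12 + 2*(N*sqrt(N)) = -12 + 2*N**(3/2))
V = 240 - 80*sqrt(2) (V = -4*(5 + 0)*(-12 + 2*2**(3/2)) = -20*(-12 + 2*(2*sqrt(2))) = -20*(-12 + 4*sqrt(2)) = -4*(-60 + 20*sqrt(2)) = 240 - 80*sqrt(2) ≈ 126.86)
z(J, v) = (-9 + J)/(12 + J)
z(V, T(F(1, 5)))*(-140) = ((-9 + (240 - 80*sqrt(2)))/(12 + (240 - 80*sqrt(2))))*(-140) = ((231 - 80*sqrt(2))/(252 - 80*sqrt(2)))*(-140) = -140*(231 - 80*sqrt(2))/(252 - 80*sqrt(2))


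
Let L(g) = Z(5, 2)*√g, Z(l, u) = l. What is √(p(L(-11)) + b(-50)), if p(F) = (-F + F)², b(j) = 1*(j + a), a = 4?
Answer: I*√46 ≈ 6.7823*I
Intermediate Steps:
L(g) = 5*√g
b(j) = 4 + j (b(j) = 1*(j + 4) = 1*(4 + j) = 4 + j)
p(F) = 0 (p(F) = 0² = 0)
√(p(L(-11)) + b(-50)) = √(0 + (4 - 50)) = √(0 - 46) = √(-46) = I*√46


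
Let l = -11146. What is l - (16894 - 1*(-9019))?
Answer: -37059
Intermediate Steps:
l - (16894 - 1*(-9019)) = -11146 - (16894 - 1*(-9019)) = -11146 - (16894 + 9019) = -11146 - 1*25913 = -11146 - 25913 = -37059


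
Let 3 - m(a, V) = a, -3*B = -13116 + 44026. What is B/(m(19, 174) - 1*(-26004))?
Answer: -15455/38982 ≈ -0.39646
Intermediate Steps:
B = -30910/3 (B = -(-13116 + 44026)/3 = -⅓*30910 = -30910/3 ≈ -10303.)
m(a, V) = 3 - a
B/(m(19, 174) - 1*(-26004)) = -30910/(3*((3 - 1*19) - 1*(-26004))) = -30910/(3*((3 - 19) + 26004)) = -30910/(3*(-16 + 26004)) = -30910/3/25988 = -30910/3*1/25988 = -15455/38982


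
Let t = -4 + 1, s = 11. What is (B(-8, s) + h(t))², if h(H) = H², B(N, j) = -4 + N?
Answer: 9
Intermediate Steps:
t = -3
(B(-8, s) + h(t))² = ((-4 - 8) + (-3)²)² = (-12 + 9)² = (-3)² = 9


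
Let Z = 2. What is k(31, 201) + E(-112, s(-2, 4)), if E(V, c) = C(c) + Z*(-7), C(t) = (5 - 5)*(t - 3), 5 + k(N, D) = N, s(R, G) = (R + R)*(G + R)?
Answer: 12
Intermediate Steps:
s(R, G) = 2*R*(G + R) (s(R, G) = (2*R)*(G + R) = 2*R*(G + R))
k(N, D) = -5 + N
C(t) = 0 (C(t) = 0*(-3 + t) = 0)
E(V, c) = -14 (E(V, c) = 0 + 2*(-7) = 0 - 14 = -14)
k(31, 201) + E(-112, s(-2, 4)) = (-5 + 31) - 14 = 26 - 14 = 12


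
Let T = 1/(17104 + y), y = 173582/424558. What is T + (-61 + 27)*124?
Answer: -15307902886033/3630906807 ≈ -4216.0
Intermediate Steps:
y = 86791/212279 (y = 173582*(1/424558) = 86791/212279 ≈ 0.40885)
T = 212279/3630906807 (T = 1/(17104 + 86791/212279) = 1/(3630906807/212279) = 212279/3630906807 ≈ 5.8464e-5)
T + (-61 + 27)*124 = 212279/3630906807 + (-61 + 27)*124 = 212279/3630906807 - 34*124 = 212279/3630906807 - 4216 = -15307902886033/3630906807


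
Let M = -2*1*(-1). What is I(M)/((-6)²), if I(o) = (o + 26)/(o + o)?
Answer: 7/36 ≈ 0.19444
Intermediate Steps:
M = 2 (M = -2*(-1) = 2)
I(o) = (26 + o)/(2*o) (I(o) = (26 + o)/((2*o)) = (26 + o)*(1/(2*o)) = (26 + o)/(2*o))
I(M)/((-6)²) = ((½)*(26 + 2)/2)/((-6)²) = ((½)*(½)*28)/36 = 7*(1/36) = 7/36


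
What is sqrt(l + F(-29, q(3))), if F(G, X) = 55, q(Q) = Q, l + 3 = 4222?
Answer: sqrt(4274) ≈ 65.376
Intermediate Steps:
l = 4219 (l = -3 + 4222 = 4219)
sqrt(l + F(-29, q(3))) = sqrt(4219 + 55) = sqrt(4274)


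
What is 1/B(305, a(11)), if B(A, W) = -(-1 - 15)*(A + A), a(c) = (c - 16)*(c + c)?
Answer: 1/9760 ≈ 0.00010246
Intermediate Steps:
a(c) = 2*c*(-16 + c) (a(c) = (-16 + c)*(2*c) = 2*c*(-16 + c))
B(A, W) = 32*A (B(A, W) = -(-16)*2*A = -(-32)*A = 32*A)
1/B(305, a(11)) = 1/(32*305) = 1/9760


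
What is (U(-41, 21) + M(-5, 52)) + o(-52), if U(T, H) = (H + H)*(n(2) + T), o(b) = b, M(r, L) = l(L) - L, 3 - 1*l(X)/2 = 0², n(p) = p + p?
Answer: -1652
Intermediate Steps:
n(p) = 2*p
l(X) = 6 (l(X) = 6 - 2*0² = 6 - 2*0 = 6 + 0 = 6)
M(r, L) = 6 - L
U(T, H) = 2*H*(4 + T) (U(T, H) = (H + H)*(2*2 + T) = (2*H)*(4 + T) = 2*H*(4 + T))
(U(-41, 21) + M(-5, 52)) + o(-52) = (2*21*(4 - 41) + (6 - 1*52)) - 52 = (2*21*(-37) + (6 - 52)) - 52 = (-1554 - 46) - 52 = -1600 - 52 = -1652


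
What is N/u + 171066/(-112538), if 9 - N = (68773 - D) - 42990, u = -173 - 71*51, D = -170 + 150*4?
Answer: 550784667/106742293 ≈ 5.1600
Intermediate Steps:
D = 430 (D = -170 + 600 = 430)
u = -3794 (u = -173 - 3621 = -3794)
N = -25344 (N = 9 - ((68773 - 1*430) - 42990) = 9 - ((68773 - 430) - 42990) = 9 - (68343 - 42990) = 9 - 1*25353 = 9 - 25353 = -25344)
N/u + 171066/(-112538) = -25344/(-3794) + 171066/(-112538) = -25344*(-1/3794) + 171066*(-1/112538) = 12672/1897 - 85533/56269 = 550784667/106742293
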